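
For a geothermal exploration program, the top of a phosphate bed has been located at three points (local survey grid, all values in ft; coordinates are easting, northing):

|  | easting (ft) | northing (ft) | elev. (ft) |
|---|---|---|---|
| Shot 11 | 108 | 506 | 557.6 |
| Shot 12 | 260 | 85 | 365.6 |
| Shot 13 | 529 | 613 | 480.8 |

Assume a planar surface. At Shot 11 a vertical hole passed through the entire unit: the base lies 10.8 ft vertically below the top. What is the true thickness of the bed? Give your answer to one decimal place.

9.8 ft

Two edge vectors: Shot 11→Shot 12 = (152, -421, -192), Shot 11→Shot 13 = (421, 107, -76.8).
Normal n = (Shot 11→Shot 12) × (Shot 11→Shot 13) = (52876.8, -69158.4, 193505).
So ∂z/∂easting = −n_x/n_z = −0.27326 and ∂z/∂northing = −n_y/n_z = 0.35740.
|∇z| = √(a²+b²) = 0.44989, so dip δ = arctan(0.44989) = 24.22°.
True thickness = vertical thickness × cos δ = 10.8 × cos 24.22° = 9.8 ft.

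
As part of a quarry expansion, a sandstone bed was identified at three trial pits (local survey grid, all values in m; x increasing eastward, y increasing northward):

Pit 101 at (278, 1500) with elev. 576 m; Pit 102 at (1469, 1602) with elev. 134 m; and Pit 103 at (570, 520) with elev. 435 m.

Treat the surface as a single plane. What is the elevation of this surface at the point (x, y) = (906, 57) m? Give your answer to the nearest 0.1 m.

294.3 m

Let the plane be z = a·x + b·y + c.
Pit 102−Pit 101: 1191a + 102b = −442;  Pit 103−Pit 101: 292a − 980b = −141.
Solving gives a = −0.373898, b = 0.032471.
Then c = 576 − a·278 − b·1500 = 631.24.
At (906, 57): z = −338.8 + 1.9 + 631.24 = 294.3 m.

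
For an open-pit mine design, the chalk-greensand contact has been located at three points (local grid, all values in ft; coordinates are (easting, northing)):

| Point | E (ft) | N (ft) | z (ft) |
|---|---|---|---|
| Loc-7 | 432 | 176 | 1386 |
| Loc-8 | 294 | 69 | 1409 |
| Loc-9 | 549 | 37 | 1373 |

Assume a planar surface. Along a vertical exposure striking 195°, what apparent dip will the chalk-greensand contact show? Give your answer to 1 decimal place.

Two edge vectors: Loc-7→Loc-8 = (-138, -107, 23), Loc-7→Loc-9 = (117, -139, -13).
Normal n = (Loc-7→Loc-8) × (Loc-7→Loc-9) = (4588, 897, 31701).
So ∂z/∂E = −n_x/n_z = −0.14473 and ∂z/∂N = −n_y/n_z = −0.02830.
Unit vector along 195° is (sin 195°, cos 195°) = (-0.2588, -0.9659).
Slope in that direction = a·(-0.2588) + b·(-0.9659) = 0.06479.
Apparent dip = arctan|0.06479| = 3.7° (true dip is 8.4°, so apparent ≤ true as expected).

3.7°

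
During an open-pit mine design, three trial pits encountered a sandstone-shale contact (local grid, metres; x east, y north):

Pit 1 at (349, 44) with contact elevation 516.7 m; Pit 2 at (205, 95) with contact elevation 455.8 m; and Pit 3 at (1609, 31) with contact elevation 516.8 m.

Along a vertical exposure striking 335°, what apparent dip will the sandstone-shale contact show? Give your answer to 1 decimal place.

48.0°

Let the plane be z = a·x + b·y + c.
Pit 2−Pit 1: −144a + 51b = −60.9;  Pit 3−Pit 1: 1260a − 13b = 0.1.
Solving gives a = −0.01261, b = −1.22972.
Unit vector along 335° is (sin 335°, cos 335°) = (-0.4226, 0.9063).
Slope in that direction = a·(-0.4226) + b·(0.9063) = −1.10917.
Apparent dip = arctan|1.10917| = 48.0° (true dip is 50.9°, so apparent ≤ true as expected).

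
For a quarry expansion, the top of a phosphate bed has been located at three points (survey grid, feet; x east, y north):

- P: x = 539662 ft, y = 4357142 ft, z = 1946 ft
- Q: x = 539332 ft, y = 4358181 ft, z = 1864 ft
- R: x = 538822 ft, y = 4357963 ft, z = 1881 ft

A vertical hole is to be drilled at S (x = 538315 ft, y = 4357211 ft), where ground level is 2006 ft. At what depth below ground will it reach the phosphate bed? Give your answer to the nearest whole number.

Two edge vectors: P→Q = (-330, 1039, -82), P→R = (-840, 821, -65).
Normal n = (P→Q) × (P→R) = (-213, 47430, 601830).
So ∂z/∂x = −n_x/n_z = 0.00035392 and ∂z/∂y = −n_y/n_z = −0.07880963.
Intercept c from P: 1946 − 191.00 + 343384.75 = 345139.75.
At (538315, 4357211): z_contact = 190.5 − 343390.2 + 345139.75 = 1940.1 ft.
Depth below ground = 2006 − 1940.1 = 66 ft.

66 ft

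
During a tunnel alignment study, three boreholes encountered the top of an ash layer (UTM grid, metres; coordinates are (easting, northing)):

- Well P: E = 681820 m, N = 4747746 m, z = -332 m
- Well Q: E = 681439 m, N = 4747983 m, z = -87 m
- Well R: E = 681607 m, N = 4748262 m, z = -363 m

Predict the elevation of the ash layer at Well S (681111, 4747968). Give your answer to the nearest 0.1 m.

Let the plane be z = a·E + b·N + c.
Well Q−Well P: −381a + 237b = 245;  Well R−Well P: −213a + 516b = −31.
Solving gives a = −0.915491223, b = −0.437983780.
Then c = -332 − a·681820 − b·4747746 = 2703303.96.
At (681111, 4747968): z = −623551.1 − 2079533.0 + 2703303.96 = 219.9 m.

219.9 m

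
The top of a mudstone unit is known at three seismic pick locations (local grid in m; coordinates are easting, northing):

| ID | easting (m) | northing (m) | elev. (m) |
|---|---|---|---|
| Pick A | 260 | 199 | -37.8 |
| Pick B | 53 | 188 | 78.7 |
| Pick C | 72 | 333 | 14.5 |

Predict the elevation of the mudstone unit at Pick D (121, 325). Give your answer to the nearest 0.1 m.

Two edge vectors: Pick A→Pick B = (-207, -11, 116.5), Pick A→Pick C = (-188, 134, 52.3).
Normal n = (Pick A→Pick B) × (Pick A→Pick C) = (-16186.3, -11075.9, -29806).
So ∂z/∂easting = −n_x/n_z = −0.54306 and ∂z/∂northing = −n_y/n_z = −0.37160.
Intercept c from Pick A: -37.8 + 141.19 + 73.95 = 177.34.
At (121, 325): z = −65.7 − 120.8 + 177.34 = -9.1 m.

-9.1 m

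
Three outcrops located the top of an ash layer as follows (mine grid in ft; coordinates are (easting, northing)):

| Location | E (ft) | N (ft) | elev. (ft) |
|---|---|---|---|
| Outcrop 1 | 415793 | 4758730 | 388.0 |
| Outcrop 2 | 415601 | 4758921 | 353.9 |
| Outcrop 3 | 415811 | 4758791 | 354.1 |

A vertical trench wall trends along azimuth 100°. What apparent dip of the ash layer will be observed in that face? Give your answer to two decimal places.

11.53°

Two edge vectors: Outcrop 1→Outcrop 2 = (-192, 191, -34.1), Outcrop 1→Outcrop 3 = (18, 61, -33.9).
Normal n = (Outcrop 1→Outcrop 2) × (Outcrop 1→Outcrop 3) = (-4394.8, -7122.6, -15150).
So ∂z/∂E = −n_x/n_z = −0.29009 and ∂z/∂N = −n_y/n_z = −0.47014.
Unit vector along 100° is (sin 100°, cos 100°) = (0.9848, -0.1736).
Slope in that direction = a·(0.9848) + b·(-0.1736) = −0.20404.
Apparent dip = arctan|0.20404| = 11.53° (true dip is 28.9°, so apparent ≤ true as expected).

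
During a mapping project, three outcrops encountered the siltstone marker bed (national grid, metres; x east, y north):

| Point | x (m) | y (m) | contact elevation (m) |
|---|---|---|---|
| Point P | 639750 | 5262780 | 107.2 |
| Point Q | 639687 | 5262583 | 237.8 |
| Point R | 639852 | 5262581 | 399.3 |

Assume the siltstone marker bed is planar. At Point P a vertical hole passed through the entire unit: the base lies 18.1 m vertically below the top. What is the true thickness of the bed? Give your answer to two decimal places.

Two edge vectors: Point P→Point Q = (-63, -197, 130.6), Point P→Point R = (102, -199, 292.1).
Normal n = (Point P→Point Q) × (Point P→Point R) = (-31554.3, 31723.5, 32631).
So ∂z/∂x = −n_x/n_z = 0.96700 and ∂z/∂y = −n_y/n_z = −0.97219.
|∇z| = √(a²+b²) = 1.37122, so dip δ = arctan(1.37122) = 53.90°.
True thickness = vertical thickness × cos δ = 18.1 × cos 53.90° = 10.67 m.

10.67 m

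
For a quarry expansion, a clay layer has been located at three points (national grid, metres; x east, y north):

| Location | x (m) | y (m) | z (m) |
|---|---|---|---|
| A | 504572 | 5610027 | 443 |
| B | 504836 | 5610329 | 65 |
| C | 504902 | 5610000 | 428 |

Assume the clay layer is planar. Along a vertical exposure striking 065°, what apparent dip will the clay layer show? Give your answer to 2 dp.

31.09°

Let the plane be z = a·x + b·y + c.
B−A: 264a + 302b = −378;  C−A: 330a − 27b = −15.
Solving gives a = −0.13799, b = −1.13103.
Unit vector along 065° is (sin 65°, cos 65°) = (0.9063, 0.4226).
Slope in that direction = a·(0.9063) + b·(0.4226) = −0.60306.
Apparent dip = arctan|0.60306| = 31.09° (true dip is 48.7°, so apparent ≤ true as expected).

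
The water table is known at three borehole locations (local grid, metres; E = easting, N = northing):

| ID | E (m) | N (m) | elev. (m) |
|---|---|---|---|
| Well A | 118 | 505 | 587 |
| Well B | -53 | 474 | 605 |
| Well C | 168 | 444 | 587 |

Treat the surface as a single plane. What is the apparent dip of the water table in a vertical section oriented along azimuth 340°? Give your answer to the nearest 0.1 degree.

Two edge vectors: Well A→Well B = (-171, -31, 18), Well A→Well C = (50, -61, 0).
Normal n = (Well A→Well B) × (Well A→Well C) = (1098, 900, 11981).
So ∂z/∂E = −n_x/n_z = −0.09165 and ∂z/∂N = −n_y/n_z = −0.07512.
Unit vector along 340° is (sin 340°, cos 340°) = (-0.3420, 0.9397).
Slope in that direction = a·(-0.3420) + b·(0.9397) = −0.03924.
Apparent dip = arctan|0.03924| = 2.2° (true dip is 6.8°, so apparent ≤ true as expected).

2.2°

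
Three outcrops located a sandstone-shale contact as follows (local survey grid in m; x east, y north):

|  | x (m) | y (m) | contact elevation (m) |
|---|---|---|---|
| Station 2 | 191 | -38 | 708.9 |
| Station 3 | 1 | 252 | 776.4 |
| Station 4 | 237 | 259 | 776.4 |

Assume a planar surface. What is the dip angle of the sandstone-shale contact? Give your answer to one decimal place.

Two edge vectors: Station 2→Station 3 = (-190, 290, 67.5), Station 2→Station 4 = (46, 297, 67.5).
Normal n = (Station 2→Station 3) × (Station 2→Station 4) = (-472.5, 15930, -69770).
So ∂z/∂x = −n_x/n_z = −0.00677 and ∂z/∂y = −n_y/n_z = 0.22832.
Gradient magnitude |∇z| = √(a² + b²) = √(0.00005 + 0.05213) = 0.22842.
True dip = arctan(0.22842) = 12.9°, dipping toward S (azimuth ≈ 178°).

12.9°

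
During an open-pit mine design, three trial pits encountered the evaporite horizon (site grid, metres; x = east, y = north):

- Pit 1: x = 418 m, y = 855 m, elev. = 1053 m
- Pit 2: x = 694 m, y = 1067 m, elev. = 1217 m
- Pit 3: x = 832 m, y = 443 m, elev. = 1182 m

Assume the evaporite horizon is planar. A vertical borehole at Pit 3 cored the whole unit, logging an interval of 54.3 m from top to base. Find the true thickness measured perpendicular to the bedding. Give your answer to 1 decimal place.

Let the plane be z = a·x + b·y + c.
Pit 2−Pit 1: 276a + 212b = 164;  Pit 3−Pit 1: 414a − 412b = 129.
Solving gives a = 0.47109, b = 0.16027.
|∇z| = √(a²+b²) = 0.49761, so dip δ = arctan(0.49761) = 26.46°.
True thickness = vertical thickness × cos δ = 54.3 × cos 26.46° = 48.6 m.

48.6 m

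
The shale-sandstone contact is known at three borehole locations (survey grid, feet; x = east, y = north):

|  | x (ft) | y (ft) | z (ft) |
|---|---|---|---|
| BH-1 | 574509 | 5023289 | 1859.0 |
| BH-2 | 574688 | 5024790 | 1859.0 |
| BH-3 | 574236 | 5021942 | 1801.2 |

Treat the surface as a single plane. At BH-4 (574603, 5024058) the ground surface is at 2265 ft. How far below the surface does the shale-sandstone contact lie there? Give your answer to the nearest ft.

Two edge vectors: BH-1→BH-2 = (179, 1501, 0), BH-1→BH-3 = (-273, -1347, -57.8).
Normal n = (BH-1→BH-2) × (BH-1→BH-3) = (-86757.8, 10346.2, 168660).
So ∂z/∂x = −n_x/n_z = 0.51439464 and ∂z/∂y = −n_y/n_z = −0.06134353.
Intercept c from BH-1: 1859 − 295524.35 + 308146.29 = 14480.94.
At (574603, 5024058): z_contact = 295572.7 − 308193.5 + 14480.94 = 1860.2 ft.
Depth below ground = 2265 − 1860.2 = 405 ft.

405 ft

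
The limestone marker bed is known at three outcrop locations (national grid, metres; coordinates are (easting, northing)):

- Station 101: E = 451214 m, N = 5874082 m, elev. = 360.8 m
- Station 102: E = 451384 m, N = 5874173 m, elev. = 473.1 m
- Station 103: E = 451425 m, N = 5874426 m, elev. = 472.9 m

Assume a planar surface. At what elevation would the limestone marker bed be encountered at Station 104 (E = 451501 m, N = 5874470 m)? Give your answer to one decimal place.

Two edge vectors: Station 101→Station 102 = (170, 91, 112.3), Station 101→Station 103 = (211, 344, 112.1).
Normal n = (Station 101→Station 102) × (Station 101→Station 103) = (-28430.1, 4638.3, 39279).
So ∂z/∂E = −n_x/n_z = 0.723798977 and ∂z/∂N = −n_y/n_z = −0.118086000.
Intercept c from Station 101: 360.8 − 326588.23 + 693646.85 = 367419.42.
At (451501, 5874470): z = 326796.0 − 693692.7 + 367419.42 = 522.7 m.

522.7 m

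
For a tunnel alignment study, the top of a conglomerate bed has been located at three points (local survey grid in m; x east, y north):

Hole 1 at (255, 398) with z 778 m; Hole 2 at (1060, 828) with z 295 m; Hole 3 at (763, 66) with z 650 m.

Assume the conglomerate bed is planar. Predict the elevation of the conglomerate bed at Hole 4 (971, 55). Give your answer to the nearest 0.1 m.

Let the plane be z = a·x + b·y + c.
Hole 2−Hole 1: 805a + 430b = −483;  Hole 3−Hole 1: 508a − 332b = −128.
Solving gives a = −0.443475, b = −0.293029.
Then c = 778 − a·255 − b·398 = 1007.71.
At (971, 55): z = −430.6 − 16.1 + 1007.71 = 561.0 m.

561.0 m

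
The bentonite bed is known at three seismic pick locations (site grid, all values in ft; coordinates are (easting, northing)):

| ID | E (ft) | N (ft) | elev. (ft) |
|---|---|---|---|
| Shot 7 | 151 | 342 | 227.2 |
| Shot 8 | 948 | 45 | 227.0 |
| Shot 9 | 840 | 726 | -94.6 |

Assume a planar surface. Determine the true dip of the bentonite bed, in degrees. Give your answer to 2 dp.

28.18°

Let the plane be z = a·E + b·N + c.
Shot 8−Shot 7: 797a − 297b = −0.2;  Shot 9−Shot 7: 689a + 384b = −321.8.
Solving gives a = −0.18730, b = −0.50195.
Gradient magnitude |∇z| = √(a² + b²) = √(0.03508 + 0.25195) = 0.53576.
True dip = arctan(0.53576) = 28.18°, dipping toward NNE (azimuth ≈ 020°).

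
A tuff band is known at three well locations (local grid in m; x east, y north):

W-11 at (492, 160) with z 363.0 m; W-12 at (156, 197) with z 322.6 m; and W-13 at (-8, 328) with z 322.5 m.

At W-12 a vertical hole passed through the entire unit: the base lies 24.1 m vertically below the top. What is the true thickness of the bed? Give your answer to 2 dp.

Two edge vectors: W-11→W-12 = (-336, 37, -40.4), W-11→W-13 = (-500, 168, -40.5).
Normal n = (W-11→W-12) × (W-11→W-13) = (5288.7, 6592, -37948).
So ∂z/∂x = −n_x/n_z = 0.13937 and ∂z/∂y = −n_y/n_z = 0.17371.
|∇z| = √(a²+b²) = 0.22271, so dip δ = arctan(0.22271) = 12.56°.
True thickness = vertical thickness × cos δ = 24.1 × cos 12.56° = 23.52 m.

23.52 m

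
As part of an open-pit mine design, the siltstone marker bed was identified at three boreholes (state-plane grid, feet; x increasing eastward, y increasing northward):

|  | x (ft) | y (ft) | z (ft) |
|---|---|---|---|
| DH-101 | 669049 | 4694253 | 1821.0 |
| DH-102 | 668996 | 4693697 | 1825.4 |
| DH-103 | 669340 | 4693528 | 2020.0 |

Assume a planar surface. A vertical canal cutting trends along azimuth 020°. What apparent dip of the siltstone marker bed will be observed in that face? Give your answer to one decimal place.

Two edge vectors: DH-101→DH-102 = (-53, -556, 4.4), DH-101→DH-103 = (291, -725, 199).
Normal n = (DH-101→DH-102) × (DH-101→DH-103) = (-107454, 11827.4, 200221).
So ∂z/∂x = −n_x/n_z = 0.53668 and ∂z/∂y = −n_y/n_z = −0.05907.
Unit vector along 020° is (sin 20°, cos 20°) = (0.3420, 0.9397).
Slope in that direction = a·(0.3420) + b·(0.9397) = 0.12805.
Apparent dip = arctan|0.12805| = 7.3° (true dip is 28.4°, so apparent ≤ true as expected).

7.3°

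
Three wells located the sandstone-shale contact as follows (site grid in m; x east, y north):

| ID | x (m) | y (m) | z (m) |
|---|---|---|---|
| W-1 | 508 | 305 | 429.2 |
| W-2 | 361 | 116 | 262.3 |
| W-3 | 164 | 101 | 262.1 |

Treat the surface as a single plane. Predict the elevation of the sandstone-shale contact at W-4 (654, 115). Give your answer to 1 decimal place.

Two edge vectors: W-1→W-2 = (-147, -189, -166.9), W-1→W-3 = (-344, -204, -167.1).
Normal n = (W-1→W-2) × (W-1→W-3) = (-2465.7, 32849.9, -35028).
So ∂z/∂x = −n_x/n_z = −0.07039 and ∂z/∂y = −n_y/n_z = 0.93782.
Intercept c from W-1: 429.2 + 35.76 − 286.03 = 178.92.
At (654, 115): z = −46.0 + 107.8 + 178.92 = 240.7 m.

240.7 m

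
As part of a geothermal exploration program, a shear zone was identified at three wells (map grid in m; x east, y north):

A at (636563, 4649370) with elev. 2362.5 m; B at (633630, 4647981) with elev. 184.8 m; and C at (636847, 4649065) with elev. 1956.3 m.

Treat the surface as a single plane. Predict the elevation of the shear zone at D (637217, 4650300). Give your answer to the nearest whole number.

3719 m

Two edge vectors: A→B = (-2933, -1389, -2177.7), A→C = (284, -305, -406.2).
Normal n = (A→B) × (A→C) = (-99986.7, -1809851.4, 1289041).
So ∂z/∂x = −n_x/n_z = 0.07756673 and ∂z/∂y = −n_y/n_z = 1.40402935.
Intercept c from A: 2362.5 − 49376.11 − 6527851.95 = −6574865.56.
At (637217, 4650300): z = 49426.8 + 6529157.7 − 6574865.56 = 3719.0 m.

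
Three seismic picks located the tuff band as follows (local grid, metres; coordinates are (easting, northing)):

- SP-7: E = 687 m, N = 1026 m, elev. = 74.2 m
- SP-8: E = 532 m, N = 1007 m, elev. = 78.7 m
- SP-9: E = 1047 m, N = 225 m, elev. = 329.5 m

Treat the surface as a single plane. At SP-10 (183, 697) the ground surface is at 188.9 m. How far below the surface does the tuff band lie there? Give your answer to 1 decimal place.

Two edge vectors: SP-7→SP-8 = (-155, -19, 4.5), SP-7→SP-9 = (360, -801, 255.3).
Normal n = (SP-7→SP-8) × (SP-7→SP-9) = (-1246.2, 41191.5, 130995).
So ∂z/∂E = −n_x/n_z = 0.009513 and ∂z/∂N = −n_y/n_z = −0.314451.
Intercept c from SP-7: 74.2 − 6.54 + 322.63 = 390.29.
At (183, 697): z_contact = 1.74 − 219.17 + 390.29 = 172.86 m.
Depth below ground = 188.9 − 172.86 = 16.0 m.

16.0 m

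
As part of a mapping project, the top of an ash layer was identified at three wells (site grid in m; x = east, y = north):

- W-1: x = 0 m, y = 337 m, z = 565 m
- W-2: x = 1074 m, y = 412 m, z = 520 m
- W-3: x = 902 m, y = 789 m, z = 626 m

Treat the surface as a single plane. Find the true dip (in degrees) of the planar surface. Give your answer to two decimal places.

14.62°

Let the plane be z = a·x + b·y + c.
W-2−W-1: 1074a + 75b = −45;  W-3−W-1: 902a + 452b = 61.
Solving gives a = −0.05963, b = 0.25396.
Gradient magnitude |∇z| = √(a² + b²) = √(0.00356 + 0.06450) = 0.26087.
True dip = arctan(0.26087) = 14.62°, dipping toward SSE (azimuth ≈ 167°).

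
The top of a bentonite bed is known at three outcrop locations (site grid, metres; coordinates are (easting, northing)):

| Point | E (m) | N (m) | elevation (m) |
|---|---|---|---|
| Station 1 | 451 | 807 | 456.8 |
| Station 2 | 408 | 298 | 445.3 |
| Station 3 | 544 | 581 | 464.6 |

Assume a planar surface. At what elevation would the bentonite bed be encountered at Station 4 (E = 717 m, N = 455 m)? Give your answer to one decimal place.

Let the plane be z = a·E + b·N + c.
Station 2−Station 1: −43a − 509b = −11.5;  Station 3−Station 1: 93a − 226b = 7.8.
Solving gives a = 0.11514, b = 0.01287.
Then c = 456.8 − a·451 − b·807 = 394.49.
At (717, 455): z = 82.6 + 5.9 + 394.49 = 482.9 m.

482.9 m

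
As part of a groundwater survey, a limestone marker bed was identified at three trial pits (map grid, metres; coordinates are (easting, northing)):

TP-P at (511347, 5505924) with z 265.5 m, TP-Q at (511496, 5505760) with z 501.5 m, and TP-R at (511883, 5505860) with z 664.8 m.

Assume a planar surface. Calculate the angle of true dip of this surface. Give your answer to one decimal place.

Let the plane be z = a·E + b·N + c.
TP-Q−TP-P: 149a − 164b = 236;  TP-R−TP-P: 536a − 64b = 399.3.
Solving gives a = 0.64288, b = −0.85494.
Gradient magnitude |∇z| = √(a² + b²) = √(0.41329 + 0.73093) = 1.06968.
True dip = arctan(1.06968) = 46.9°, dipping toward NW (azimuth ≈ 323°).

46.9°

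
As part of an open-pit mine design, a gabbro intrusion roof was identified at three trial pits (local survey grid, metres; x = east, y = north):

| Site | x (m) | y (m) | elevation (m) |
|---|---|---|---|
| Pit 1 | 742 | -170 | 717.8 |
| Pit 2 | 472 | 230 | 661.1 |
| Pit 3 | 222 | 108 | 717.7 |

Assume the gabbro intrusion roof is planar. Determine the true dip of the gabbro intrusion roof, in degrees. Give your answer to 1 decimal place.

Two edge vectors: Pit 1→Pit 2 = (-270, 400, -56.7), Pit 1→Pit 3 = (-520, 278, -0.1).
Normal n = (Pit 1→Pit 2) × (Pit 1→Pit 3) = (15722.6, 29457, 132940).
So ∂z/∂x = −n_x/n_z = −0.11827 and ∂z/∂y = −n_y/n_z = −0.22158.
Gradient magnitude |∇z| = √(a² + b²) = √(0.01399 + 0.04910) = 0.25117.
True dip = arctan(0.25117) = 14.1°, dipping toward NNE (azimuth ≈ 028°).

14.1°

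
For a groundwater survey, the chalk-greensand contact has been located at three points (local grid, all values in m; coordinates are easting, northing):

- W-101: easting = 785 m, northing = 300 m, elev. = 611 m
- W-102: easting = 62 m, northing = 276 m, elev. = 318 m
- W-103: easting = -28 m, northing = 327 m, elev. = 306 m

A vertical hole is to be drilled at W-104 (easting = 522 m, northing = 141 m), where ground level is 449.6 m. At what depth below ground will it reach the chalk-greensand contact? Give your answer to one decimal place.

Two edge vectors: W-101→W-102 = (-723, -24, -293), W-101→W-103 = (-813, 27, -305).
Normal n = (W-101→W-102) × (W-101→W-103) = (15231, 17694, -39033).
So ∂z/∂easting = −n_x/n_z = 0.39021 and ∂z/∂northing = −n_y/n_z = 0.45331.
Intercept c from W-101: 611 − 306.31 − 135.99 = 168.69.
At (522, 141): z_contact = 203.69 + 63.92 + 168.69 = 436.30 m.
Depth below ground = 449.6 − 436.30 = 13.3 m.

13.3 m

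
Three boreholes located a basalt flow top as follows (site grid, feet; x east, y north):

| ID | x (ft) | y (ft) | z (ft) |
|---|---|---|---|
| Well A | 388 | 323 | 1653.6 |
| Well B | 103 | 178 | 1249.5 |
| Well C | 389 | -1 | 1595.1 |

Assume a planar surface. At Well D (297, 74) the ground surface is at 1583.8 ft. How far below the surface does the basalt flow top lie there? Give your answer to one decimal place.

Let the plane be z = a·x + b·y + c.
Well B−Well A: −285a − 145b = −404.1;  Well C−Well A: 1a − 324b = −58.5.
Solving gives a = 1.32395, b = 0.18464.
Then c = 1653.6 − a·388 − b·323 = 1080.27.
At (297, 74): z_contact = 393.21 + 13.66 + 1080.27 = 1487.14 ft.
Depth below ground = 1583.8 − 1487.14 = 96.7 ft.

96.7 ft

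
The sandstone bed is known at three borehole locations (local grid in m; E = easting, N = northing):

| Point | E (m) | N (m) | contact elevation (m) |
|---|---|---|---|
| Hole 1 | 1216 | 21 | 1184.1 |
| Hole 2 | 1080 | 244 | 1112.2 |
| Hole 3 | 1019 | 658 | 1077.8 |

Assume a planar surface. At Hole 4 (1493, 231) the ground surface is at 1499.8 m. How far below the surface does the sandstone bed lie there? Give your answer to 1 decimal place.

Two edge vectors: Hole 1→Hole 2 = (-136, 223, -71.9), Hole 1→Hole 3 = (-197, 637, -106.3).
Normal n = (Hole 1→Hole 2) × (Hole 1→Hole 3) = (22095.4, -292.5, -42701).
So ∂z/∂E = −n_x/n_z = 0.517445 and ∂z/∂N = −n_y/n_z = −0.006850.
Intercept c from Hole 1: 1184.1 − 629.21 + 0.14 = 555.03.
At (1493, 231): z_contact = 772.54 − 1.58 + 555.03 = 1325.99 m.
Depth below ground = 1499.8 − 1325.99 = 173.8 m.

173.8 m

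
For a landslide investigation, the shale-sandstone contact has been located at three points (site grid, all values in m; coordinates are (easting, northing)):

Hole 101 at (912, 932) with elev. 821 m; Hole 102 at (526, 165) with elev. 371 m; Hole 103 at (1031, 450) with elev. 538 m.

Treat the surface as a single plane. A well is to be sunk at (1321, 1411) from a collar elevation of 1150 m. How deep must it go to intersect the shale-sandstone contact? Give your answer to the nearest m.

48 m

Two edge vectors: Hole 101→Hole 102 = (-386, -767, -450), Hole 101→Hole 103 = (119, -482, -283).
Normal n = (Hole 101→Hole 102) × (Hole 101→Hole 103) = (161, -162788, 277325).
So ∂z/∂E = −n_x/n_z = −0.00058 and ∂z/∂N = −n_y/n_z = 0.58699.
Intercept c from Hole 101: 821 + 0.53 − 547.08 = 274.45.
At (1321, 1411): z_contact = −0.8 + 828.2 + 274.45 = 1101.9 m.
Depth below ground = 1150 − 1101.9 = 48 m.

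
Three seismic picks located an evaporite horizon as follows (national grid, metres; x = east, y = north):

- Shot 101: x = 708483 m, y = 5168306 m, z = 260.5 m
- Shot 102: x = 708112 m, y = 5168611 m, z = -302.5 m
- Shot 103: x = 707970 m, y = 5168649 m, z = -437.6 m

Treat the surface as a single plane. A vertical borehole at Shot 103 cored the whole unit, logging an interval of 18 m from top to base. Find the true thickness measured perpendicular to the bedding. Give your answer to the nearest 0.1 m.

11.4 m

Two edge vectors: Shot 101→Shot 102 = (-371, 305, -563), Shot 101→Shot 103 = (-513, 343, -698.1).
Normal n = (Shot 101→Shot 102) × (Shot 101→Shot 103) = (-19811.5, 29823.9, 29212).
So ∂z/∂x = −n_x/n_z = 0.67820 and ∂z/∂y = −n_y/n_z = −1.02095.
|∇z| = √(a²+b²) = 1.22568, so dip δ = arctan(1.22568) = 50.79°.
True thickness = vertical thickness × cos δ = 18 × cos 50.79° = 11.4 m.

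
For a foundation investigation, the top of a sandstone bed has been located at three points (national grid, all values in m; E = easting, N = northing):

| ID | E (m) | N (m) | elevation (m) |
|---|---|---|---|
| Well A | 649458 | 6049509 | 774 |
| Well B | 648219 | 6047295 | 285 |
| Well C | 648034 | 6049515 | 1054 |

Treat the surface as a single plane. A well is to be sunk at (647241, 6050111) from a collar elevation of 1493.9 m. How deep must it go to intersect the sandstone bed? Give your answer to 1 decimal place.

Two edge vectors: Well A→Well B = (-1239, -2214, -489), Well A→Well C = (-1424, 6, 280).
Normal n = (Well A→Well B) × (Well A→Well C) = (-616986, 1043256, -3160170).
So ∂z/∂E = −n_x/n_z = −0.195238231 and ∂z/∂N = −n_y/n_z = 0.330126544.
Intercept c from Well A: 774 + 126799.03 − 1997103.50 = −1869530.47.
At (647241, 6050111): z_contact = −126366.19 + 1997302.23 − 1869530.47 = 1405.58 m.
Depth below ground = 1493.9 − 1405.58 = 88.3 m.

88.3 m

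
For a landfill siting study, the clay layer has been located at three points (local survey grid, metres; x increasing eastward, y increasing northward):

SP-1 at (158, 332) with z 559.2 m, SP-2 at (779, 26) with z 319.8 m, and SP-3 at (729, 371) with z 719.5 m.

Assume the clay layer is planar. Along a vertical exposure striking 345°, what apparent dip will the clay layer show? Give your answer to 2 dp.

47.61°

Let the plane be z = a·x + b·y + c.
SP-2−SP-1: 621a − 306b = −239.4;  SP-3−SP-1: 571a + 39b = 160.3.
Solving gives a = 0.19963, b = 1.18748.
Unit vector along 345° is (sin 345°, cos 345°) = (-0.2588, 0.9659).
Slope in that direction = a·(-0.2588) + b·(0.9659) = 1.09535.
Apparent dip = arctan|1.09535| = 47.61° (true dip is 50.3°, so apparent ≤ true as expected).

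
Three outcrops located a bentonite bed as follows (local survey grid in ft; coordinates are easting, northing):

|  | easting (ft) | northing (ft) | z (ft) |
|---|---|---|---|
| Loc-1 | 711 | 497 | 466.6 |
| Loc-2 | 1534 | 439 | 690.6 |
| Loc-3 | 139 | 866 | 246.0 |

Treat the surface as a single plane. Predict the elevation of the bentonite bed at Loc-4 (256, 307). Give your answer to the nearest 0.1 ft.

Let the plane be z = a·easting + b·northing + c.
Loc-2−Loc-1: 823a − 58b = 224;  Loc-3−Loc-1: −572a + 369b = −220.6.
Solving gives a = 0.258256, b = −0.197500.
Then c = 466.6 − a·711 − b·497 = 381.14.
At (256, 307): z = 66.1 − 60.6 + 381.14 = 386.6 ft.

386.6 ft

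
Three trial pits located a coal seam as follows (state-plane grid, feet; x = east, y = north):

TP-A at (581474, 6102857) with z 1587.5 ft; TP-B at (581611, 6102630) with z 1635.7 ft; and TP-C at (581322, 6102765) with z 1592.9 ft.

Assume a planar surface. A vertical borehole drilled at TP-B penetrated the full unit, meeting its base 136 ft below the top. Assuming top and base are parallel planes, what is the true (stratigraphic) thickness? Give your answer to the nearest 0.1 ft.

133.7 ft

Let the plane be z = a·x + b·y + c.
TP-B−TP-A: 137a − 227b = 48.2;  TP-C−TP-A: −152a − 92b = 5.4.
Solving gives a = 0.06811, b = −0.17123.
|∇z| = √(a²+b²) = 0.18428, so dip δ = arctan(0.18428) = 10.44°.
True thickness = vertical thickness × cos δ = 136 × cos 10.44° = 133.7 ft.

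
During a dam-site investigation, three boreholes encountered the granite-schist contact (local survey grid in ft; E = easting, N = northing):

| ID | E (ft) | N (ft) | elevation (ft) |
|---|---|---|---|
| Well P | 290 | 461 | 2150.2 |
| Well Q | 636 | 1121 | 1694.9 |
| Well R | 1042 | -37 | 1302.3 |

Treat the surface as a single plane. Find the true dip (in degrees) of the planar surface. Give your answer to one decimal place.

49.7°

Let the plane be z = a·E + b·N + c.
Well Q−Well P: 346a + 660b = −455.3;  Well R−Well P: 752a − 498b = −847.9.
Solving gives a = −1.17607, b = −0.07330.
Gradient magnitude |∇z| = √(a² + b²) = √(1.38314 + 0.00537) = 1.17835.
True dip = arctan(1.17835) = 49.7°, dipping toward E (azimuth ≈ 086°).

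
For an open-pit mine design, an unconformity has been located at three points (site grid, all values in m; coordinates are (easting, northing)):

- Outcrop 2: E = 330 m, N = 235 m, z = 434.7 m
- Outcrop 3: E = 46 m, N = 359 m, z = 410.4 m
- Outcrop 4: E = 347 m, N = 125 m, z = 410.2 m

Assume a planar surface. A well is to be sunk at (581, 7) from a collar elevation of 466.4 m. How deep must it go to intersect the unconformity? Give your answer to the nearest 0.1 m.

40.2 m

Two edge vectors: Outcrop 2→Outcrop 3 = (-284, 124, -24.3), Outcrop 2→Outcrop 4 = (17, -110, -24.5).
Normal n = (Outcrop 2→Outcrop 3) × (Outcrop 2→Outcrop 4) = (-5711, -7371.1, 29132).
So ∂z/∂E = −n_x/n_z = 0.19604 and ∂z/∂N = −n_y/n_z = 0.25302.
Intercept c from Outcrop 2: 434.7 − 64.69 − 59.46 = 310.55.
At (581, 7): z_contact = 113.90 + 1.77 + 310.55 = 426.22 m.
Depth below ground = 466.4 − 426.22 = 40.2 m.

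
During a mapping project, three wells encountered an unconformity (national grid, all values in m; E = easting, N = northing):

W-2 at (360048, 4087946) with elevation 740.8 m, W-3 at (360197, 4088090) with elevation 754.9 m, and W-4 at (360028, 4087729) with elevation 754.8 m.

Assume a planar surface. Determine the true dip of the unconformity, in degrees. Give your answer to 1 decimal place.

10.8°

Two edge vectors: W-2→W-3 = (149, 144, 14.1), W-2→W-4 = (-20, -217, 14).
Normal n = (W-2→W-3) × (W-2→W-4) = (5075.7, -2368, -29453).
So ∂z/∂E = −n_x/n_z = 0.17233 and ∂z/∂N = −n_y/n_z = −0.08040.
Gradient magnitude |∇z| = √(a² + b²) = √(0.02970 + 0.00646) = 0.19016.
True dip = arctan(0.19016) = 10.8°, dipping toward WNW (azimuth ≈ 295°).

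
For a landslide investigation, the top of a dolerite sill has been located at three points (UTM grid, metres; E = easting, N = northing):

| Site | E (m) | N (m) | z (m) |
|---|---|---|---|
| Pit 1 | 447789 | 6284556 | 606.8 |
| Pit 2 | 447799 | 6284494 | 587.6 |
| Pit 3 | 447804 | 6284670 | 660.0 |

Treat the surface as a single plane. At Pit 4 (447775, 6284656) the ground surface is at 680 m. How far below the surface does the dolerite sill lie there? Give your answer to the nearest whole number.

Let the plane be z = a·E + b·N + c.
Pit 2−Pit 1: 10a − 62b = −19.2;  Pit 3−Pit 1: 15a + 114b = 53.2.
Solving gives a = 0.53603865, b = 0.39613527.
Then c = 606.8 − a·447789 − b·6284556 = −2728959.67.
At (447775, 6284656): z_contact = 240024.7 + 2489573.9 − 2728959.67 = 638.9 m.
Depth below ground = 680 − 638.9 = 41 m.

41 m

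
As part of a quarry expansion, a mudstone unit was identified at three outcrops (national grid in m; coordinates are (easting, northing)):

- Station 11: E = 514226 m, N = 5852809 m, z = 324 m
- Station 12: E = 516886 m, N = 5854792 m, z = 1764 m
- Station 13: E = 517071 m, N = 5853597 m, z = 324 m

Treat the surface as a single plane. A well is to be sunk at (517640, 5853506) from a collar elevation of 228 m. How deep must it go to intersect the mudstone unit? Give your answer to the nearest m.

Two edge vectors: Station 11→Station 12 = (2660, 1983, 1440), Station 11→Station 13 = (2845, 788, 0).
Normal n = (Station 11→Station 12) × (Station 11→Station 13) = (-1134720, 4096800, -3545555).
So ∂z/∂E = −n_x/n_z = −0.32004016 and ∂z/∂N = −n_y/n_z = 1.15547495.
Intercept c from Station 11: 324 + 164572.97 − 6762774.21 = −6597877.24.
At (517640, 5853506): z_contact = −165665.6 + 6763579.6 − 6597877.24 = 36.7 m.
Depth below ground = 228 − 36.7 = 191 m.

191 m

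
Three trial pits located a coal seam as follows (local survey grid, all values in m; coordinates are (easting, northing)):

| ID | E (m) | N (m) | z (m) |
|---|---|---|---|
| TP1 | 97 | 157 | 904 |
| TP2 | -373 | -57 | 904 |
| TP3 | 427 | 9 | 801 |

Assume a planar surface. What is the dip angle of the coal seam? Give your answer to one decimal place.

20.8°

Let the plane be z = a·E + b·N + c.
TP2−TP1: −470a − 214b = 0;  TP3−TP1: 330a − 148b = −103.
Solving gives a = −0.15724, b = 0.34534.
Gradient magnitude |∇z| = √(a² + b²) = √(0.02472 + 0.11926) = 0.37945.
True dip = arctan(0.37945) = 20.8°, dipping toward SSE (azimuth ≈ 156°).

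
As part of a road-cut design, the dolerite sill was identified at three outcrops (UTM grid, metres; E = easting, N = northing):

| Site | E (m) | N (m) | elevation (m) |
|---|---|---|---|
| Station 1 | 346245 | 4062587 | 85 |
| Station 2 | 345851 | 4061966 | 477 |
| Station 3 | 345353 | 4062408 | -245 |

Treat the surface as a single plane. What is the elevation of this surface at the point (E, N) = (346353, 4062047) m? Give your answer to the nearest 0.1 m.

Let the plane be z = a·E + b·N + c.
Station 2−Station 1: −394a − 621b = 392;  Station 3−Station 1: −892a − 179b = −330.
Solving gives a = 0.569082717, b = −0.992300468.
Then c = 85 − a·346245 − b·4062587 = 3834349.94.
At (346353, 4062047): z = 197103.5 − 4030771.1 + 3834349.94 = 682.3 m.

682.3 m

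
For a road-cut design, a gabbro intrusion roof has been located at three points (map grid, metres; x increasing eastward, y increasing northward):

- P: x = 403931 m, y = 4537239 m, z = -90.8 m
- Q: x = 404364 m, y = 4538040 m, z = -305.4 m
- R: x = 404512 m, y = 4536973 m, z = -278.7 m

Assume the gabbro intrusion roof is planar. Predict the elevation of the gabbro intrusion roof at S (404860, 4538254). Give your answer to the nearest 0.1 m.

-498.7 m

Let the plane be z = a·x + b·y + c.
Q−P: 433a + 801b = −214.6;  R−P: 581a − 266b = −187.9.
Solving gives a = −0.357571754, b = −0.074621012.
Then c = -90.8 − a·403931 − b·4537239 = 482916.88.
At (404860, 4538254): z = −144766.5 − 338649.1 + 482916.88 = -498.7 m.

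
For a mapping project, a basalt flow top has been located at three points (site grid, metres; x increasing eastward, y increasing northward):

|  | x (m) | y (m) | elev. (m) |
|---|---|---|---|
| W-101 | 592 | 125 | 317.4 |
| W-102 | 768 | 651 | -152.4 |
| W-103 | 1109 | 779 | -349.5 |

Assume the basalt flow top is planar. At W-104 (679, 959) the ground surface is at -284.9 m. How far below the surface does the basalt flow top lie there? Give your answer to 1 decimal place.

Let the plane be z = a·x + b·y + c.
W-102−W-101: 176a + 526b = −469.8;  W-103−W-101: 517a + 654b = −666.9.
Solving gives a = −0.277613, b = −0.800267.
Then c = 317.4 − a·592 − b·125 = 581.78.
At (679, 959): z_contact = −188.50 − 767.46 + 581.78 = -374.17 m.
Depth below ground = -284.9 − (-374.17) = 89.3 m.

89.3 m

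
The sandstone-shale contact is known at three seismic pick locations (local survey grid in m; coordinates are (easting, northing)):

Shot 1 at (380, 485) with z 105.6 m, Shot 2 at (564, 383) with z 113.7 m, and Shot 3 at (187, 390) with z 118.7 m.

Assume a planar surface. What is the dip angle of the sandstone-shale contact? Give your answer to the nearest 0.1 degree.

6.2°

Let the plane be z = a·E + b·N + c.
Shot 2−Shot 1: 184a − 102b = 8.1;  Shot 3−Shot 1: −193a − 95b = 13.1.
Solving gives a = −0.01525, b = −0.10692.
Gradient magnitude |∇z| = √(a² + b²) = √(0.00023 + 0.01143) = 0.10800.
True dip = arctan(0.10800) = 6.2°, dipping toward N (azimuth ≈ 008°).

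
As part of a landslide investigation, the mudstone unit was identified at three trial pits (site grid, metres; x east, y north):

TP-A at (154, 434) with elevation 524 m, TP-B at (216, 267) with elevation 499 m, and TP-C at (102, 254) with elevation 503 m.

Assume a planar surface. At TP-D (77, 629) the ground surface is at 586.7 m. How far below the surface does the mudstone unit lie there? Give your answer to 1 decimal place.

Let the plane be z = a·x + b·y + c.
TP-B−TP-A: 62a − 167b = −25;  TP-C−TP-A: −52a − 180b = −21.
Solving gives a = −0.05004, b = 0.13112.
Then c = 524 − a·154 − b·434 = 474.80.
At (77, 629): z_contact = −3.85 + 82.48 + 474.80 = 553.42 m.
Depth below ground = 586.7 − 553.42 = 33.3 m.

33.3 m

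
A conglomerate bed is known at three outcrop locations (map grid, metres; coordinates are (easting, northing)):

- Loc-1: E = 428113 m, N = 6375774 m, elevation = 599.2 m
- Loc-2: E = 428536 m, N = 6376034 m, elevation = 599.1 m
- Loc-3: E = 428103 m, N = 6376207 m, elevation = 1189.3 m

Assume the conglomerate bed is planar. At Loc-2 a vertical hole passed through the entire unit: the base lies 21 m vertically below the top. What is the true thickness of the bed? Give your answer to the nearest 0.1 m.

Two edge vectors: Loc-1→Loc-2 = (423, 260, -0.1), Loc-1→Loc-3 = (-10, 433, 590.1).
Normal n = (Loc-1→Loc-2) × (Loc-1→Loc-3) = (153469.3, -249611.3, 185759).
So ∂z/∂E = −n_x/n_z = −0.82617 and ∂z/∂N = −n_y/n_z = 1.34374.
|∇z| = √(a²+b²) = 1.57740, so dip δ = arctan(1.57740) = 57.63°.
True thickness = vertical thickness × cos δ = 21 × cos 57.63° = 11.2 m.

11.2 m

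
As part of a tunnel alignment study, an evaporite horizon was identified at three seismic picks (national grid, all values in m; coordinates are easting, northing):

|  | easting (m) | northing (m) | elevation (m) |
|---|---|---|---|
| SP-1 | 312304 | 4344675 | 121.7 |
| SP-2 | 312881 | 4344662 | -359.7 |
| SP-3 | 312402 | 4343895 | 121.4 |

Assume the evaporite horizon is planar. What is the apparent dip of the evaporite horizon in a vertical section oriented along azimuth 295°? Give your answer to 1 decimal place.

35.5°

Two edge vectors: SP-1→SP-2 = (577, -13, -481.4), SP-1→SP-3 = (98, -780, -0.3).
Normal n = (SP-1→SP-2) × (SP-1→SP-3) = (-375488.1, -47004.1, -448786).
So ∂z/∂easting = −n_x/n_z = −0.83668 and ∂z/∂northing = −n_y/n_z = −0.10474.
Unit vector along 295° is (sin 295°, cos 295°) = (-0.9063, 0.4226).
Slope in that direction = a·(-0.9063) + b·(0.4226) = 0.71402.
Apparent dip = arctan|0.71402| = 35.5° (true dip is 40.1°, so apparent ≤ true as expected).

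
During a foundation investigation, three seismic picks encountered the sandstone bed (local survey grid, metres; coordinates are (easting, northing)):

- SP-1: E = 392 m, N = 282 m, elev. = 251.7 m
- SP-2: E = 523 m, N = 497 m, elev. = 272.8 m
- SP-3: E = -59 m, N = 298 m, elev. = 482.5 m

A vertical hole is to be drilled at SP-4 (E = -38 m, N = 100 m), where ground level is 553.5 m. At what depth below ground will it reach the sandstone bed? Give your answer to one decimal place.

Let the plane be z = a·E + b·N + c.
SP-2−SP-1: 131a + 215b = 21.1;  SP-3−SP-1: −451a + 16b = 230.8.
Solving gives a = −0.49752, b = 0.40128.
Then c = 251.7 − a·392 − b·282 = 333.57.
At (-38, 100): z_contact = 18.91 + 40.13 + 333.57 = 392.60 m.
Depth below ground = 553.5 − 392.60 = 160.9 m.

160.9 m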